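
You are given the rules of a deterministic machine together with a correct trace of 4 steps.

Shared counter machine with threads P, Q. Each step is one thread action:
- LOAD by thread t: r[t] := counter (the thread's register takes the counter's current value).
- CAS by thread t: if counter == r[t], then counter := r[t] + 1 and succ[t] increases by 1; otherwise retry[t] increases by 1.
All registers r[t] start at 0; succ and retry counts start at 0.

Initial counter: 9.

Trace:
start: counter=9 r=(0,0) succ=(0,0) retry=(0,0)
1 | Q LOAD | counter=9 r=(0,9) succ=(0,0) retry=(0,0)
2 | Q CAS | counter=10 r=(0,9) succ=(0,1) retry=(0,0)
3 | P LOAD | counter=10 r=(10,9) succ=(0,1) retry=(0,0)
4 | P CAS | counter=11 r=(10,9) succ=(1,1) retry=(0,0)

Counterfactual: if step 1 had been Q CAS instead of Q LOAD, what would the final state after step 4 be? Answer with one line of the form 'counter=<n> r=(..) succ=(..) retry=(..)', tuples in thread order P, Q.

counter=10 r=(9,0) succ=(1,0) retry=(0,2)

(re-executing from step 1 with the substitution; state before step 1: counter=9 r=(0,0) succ=(0,0) retry=(0,0))
1 | Q CAS | counter=9 r=(0,0) succ=(0,0) retry=(0,1)
2 | Q CAS | counter=9 r=(0,0) succ=(0,0) retry=(0,2)
3 | P LOAD | counter=9 r=(9,0) succ=(0,0) retry=(0,2)
4 | P CAS | counter=10 r=(9,0) succ=(1,0) retry=(0,2)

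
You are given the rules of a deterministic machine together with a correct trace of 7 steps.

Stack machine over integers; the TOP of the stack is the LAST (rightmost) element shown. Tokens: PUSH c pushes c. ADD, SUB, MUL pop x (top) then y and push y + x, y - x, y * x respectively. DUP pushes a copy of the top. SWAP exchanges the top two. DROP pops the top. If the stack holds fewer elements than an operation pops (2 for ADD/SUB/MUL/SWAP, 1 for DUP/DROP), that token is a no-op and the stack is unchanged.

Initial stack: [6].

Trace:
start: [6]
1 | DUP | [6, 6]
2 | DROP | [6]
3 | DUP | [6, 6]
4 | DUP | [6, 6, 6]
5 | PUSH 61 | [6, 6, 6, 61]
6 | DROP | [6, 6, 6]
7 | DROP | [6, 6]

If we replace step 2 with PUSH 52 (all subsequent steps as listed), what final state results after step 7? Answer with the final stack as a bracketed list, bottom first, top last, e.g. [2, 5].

[6, 6, 52, 52]

(re-executing from step 2 with the substitution; state before step 2: [6, 6])
2 | PUSH 52 | [6, 6, 52]
3 | DUP | [6, 6, 52, 52]
4 | DUP | [6, 6, 52, 52, 52]
5 | PUSH 61 | [6, 6, 52, 52, 52, 61]
6 | DROP | [6, 6, 52, 52, 52]
7 | DROP | [6, 6, 52, 52]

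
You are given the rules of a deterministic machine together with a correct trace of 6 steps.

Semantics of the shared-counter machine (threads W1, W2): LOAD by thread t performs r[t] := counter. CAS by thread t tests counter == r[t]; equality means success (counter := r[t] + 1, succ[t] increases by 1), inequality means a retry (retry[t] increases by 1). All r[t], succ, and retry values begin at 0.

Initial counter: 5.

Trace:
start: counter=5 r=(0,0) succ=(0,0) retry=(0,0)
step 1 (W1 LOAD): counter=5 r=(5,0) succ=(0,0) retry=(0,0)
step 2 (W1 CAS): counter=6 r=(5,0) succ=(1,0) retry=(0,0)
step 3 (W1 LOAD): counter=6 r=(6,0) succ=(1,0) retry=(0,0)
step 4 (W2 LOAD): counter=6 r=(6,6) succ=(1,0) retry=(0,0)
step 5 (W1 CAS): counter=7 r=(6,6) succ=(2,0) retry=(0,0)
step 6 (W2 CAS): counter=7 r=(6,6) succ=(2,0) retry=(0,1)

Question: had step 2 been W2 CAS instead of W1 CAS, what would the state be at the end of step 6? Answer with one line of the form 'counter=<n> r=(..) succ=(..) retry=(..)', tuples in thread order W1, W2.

counter=6 r=(5,5) succ=(1,0) retry=(0,2)

(re-executing from step 2 with the substitution; state before step 2: counter=5 r=(5,0) succ=(0,0) retry=(0,0))
step 2 (W2 CAS): counter=5 r=(5,0) succ=(0,0) retry=(0,1)
step 3 (W1 LOAD): counter=5 r=(5,0) succ=(0,0) retry=(0,1)
step 4 (W2 LOAD): counter=5 r=(5,5) succ=(0,0) retry=(0,1)
step 5 (W1 CAS): counter=6 r=(5,5) succ=(1,0) retry=(0,1)
step 6 (W2 CAS): counter=6 r=(5,5) succ=(1,0) retry=(0,2)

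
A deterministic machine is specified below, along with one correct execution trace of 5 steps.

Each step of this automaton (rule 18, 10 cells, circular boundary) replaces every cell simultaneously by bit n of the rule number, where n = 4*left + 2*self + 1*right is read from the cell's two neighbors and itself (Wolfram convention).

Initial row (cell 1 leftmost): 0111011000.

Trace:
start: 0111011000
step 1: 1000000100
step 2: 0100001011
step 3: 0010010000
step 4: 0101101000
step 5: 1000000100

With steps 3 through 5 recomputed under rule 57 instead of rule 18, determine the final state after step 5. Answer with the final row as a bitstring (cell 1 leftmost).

1101001010

(re-executing steps 3..5 under rule 57; state before step 3: 0100001011)
step 3: 1011100110
step 4: 0110010101
step 5: 1101001010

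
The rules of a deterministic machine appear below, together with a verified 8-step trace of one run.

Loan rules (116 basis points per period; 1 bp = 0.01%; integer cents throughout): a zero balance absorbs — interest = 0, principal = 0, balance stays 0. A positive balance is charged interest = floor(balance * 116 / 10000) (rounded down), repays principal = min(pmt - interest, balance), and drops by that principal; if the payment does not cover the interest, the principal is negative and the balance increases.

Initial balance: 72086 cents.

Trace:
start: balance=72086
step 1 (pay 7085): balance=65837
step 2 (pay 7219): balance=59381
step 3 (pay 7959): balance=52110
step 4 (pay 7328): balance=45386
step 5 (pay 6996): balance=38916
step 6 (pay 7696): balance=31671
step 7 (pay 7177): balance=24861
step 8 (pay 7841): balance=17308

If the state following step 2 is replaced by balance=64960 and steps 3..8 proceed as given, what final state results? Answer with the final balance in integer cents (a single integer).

23286

state after step 2 := balance=64960
step 3 (pay 7959): balance=57754
step 4 (pay 7328): balance=51095
step 5 (pay 6996): balance=44691
step 6 (pay 7696): balance=37513
step 7 (pay 7177): balance=30771
step 8 (pay 7841): balance=23286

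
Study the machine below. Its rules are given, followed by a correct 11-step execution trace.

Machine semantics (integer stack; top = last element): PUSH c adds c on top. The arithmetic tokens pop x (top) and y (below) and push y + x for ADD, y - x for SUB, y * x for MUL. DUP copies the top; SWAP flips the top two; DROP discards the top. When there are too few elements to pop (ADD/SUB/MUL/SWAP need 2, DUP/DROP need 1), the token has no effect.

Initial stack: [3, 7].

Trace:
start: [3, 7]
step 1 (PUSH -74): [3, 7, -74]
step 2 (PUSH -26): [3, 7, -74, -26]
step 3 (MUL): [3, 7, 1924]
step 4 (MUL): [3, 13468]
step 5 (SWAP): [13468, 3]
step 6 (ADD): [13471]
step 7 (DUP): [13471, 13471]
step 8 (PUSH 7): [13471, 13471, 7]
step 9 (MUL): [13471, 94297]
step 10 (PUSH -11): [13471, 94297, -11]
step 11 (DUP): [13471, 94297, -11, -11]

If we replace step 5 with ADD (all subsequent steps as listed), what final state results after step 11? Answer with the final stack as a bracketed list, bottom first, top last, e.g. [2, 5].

(re-executing from step 5 with the substitution; state before step 5: [3, 13468])
step 5 (ADD): [13471]
step 6 (ADD): [13471]
step 7 (DUP): [13471, 13471]
step 8 (PUSH 7): [13471, 13471, 7]
step 9 (MUL): [13471, 94297]
step 10 (PUSH -11): [13471, 94297, -11]
step 11 (DUP): [13471, 94297, -11, -11]

[13471, 94297, -11, -11]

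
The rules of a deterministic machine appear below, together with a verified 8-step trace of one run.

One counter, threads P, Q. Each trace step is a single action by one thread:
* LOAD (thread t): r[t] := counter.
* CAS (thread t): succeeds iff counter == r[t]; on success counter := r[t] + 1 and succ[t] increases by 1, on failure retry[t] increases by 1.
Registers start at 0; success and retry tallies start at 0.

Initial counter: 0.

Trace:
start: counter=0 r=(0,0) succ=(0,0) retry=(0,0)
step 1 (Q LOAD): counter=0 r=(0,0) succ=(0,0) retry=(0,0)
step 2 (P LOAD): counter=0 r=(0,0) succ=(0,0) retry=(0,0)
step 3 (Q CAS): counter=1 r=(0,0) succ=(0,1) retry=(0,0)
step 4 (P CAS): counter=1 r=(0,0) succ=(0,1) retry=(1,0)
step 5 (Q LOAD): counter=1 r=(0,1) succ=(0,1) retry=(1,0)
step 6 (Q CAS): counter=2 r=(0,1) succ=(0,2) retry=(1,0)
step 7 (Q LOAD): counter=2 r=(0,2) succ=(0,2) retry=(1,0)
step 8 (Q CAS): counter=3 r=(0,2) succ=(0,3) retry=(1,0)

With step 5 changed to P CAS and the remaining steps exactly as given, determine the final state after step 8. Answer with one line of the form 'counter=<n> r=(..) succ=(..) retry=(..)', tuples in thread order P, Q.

counter=2 r=(0,1) succ=(0,2) retry=(2,1)

(re-executing from step 5 with the substitution; state before step 5: counter=1 r=(0,0) succ=(0,1) retry=(1,0))
step 5 (P CAS): counter=1 r=(0,0) succ=(0,1) retry=(2,0)
step 6 (Q CAS): counter=1 r=(0,0) succ=(0,1) retry=(2,1)
step 7 (Q LOAD): counter=1 r=(0,1) succ=(0,1) retry=(2,1)
step 8 (Q CAS): counter=2 r=(0,1) succ=(0,2) retry=(2,1)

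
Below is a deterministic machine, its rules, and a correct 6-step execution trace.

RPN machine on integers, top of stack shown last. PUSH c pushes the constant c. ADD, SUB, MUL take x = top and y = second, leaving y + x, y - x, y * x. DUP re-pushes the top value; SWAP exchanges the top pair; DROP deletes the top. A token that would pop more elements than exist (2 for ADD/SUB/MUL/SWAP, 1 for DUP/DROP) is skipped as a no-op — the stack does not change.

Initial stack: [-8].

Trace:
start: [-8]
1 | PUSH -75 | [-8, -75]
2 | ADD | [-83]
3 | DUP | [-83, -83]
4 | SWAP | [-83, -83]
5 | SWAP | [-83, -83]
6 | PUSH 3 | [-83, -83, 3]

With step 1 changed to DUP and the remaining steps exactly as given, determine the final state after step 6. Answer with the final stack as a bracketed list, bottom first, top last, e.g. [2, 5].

(re-executing from step 1 with the substitution; state before step 1: [-8])
1 | DUP | [-8, -8]
2 | ADD | [-16]
3 | DUP | [-16, -16]
4 | SWAP | [-16, -16]
5 | SWAP | [-16, -16]
6 | PUSH 3 | [-16, -16, 3]

[-16, -16, 3]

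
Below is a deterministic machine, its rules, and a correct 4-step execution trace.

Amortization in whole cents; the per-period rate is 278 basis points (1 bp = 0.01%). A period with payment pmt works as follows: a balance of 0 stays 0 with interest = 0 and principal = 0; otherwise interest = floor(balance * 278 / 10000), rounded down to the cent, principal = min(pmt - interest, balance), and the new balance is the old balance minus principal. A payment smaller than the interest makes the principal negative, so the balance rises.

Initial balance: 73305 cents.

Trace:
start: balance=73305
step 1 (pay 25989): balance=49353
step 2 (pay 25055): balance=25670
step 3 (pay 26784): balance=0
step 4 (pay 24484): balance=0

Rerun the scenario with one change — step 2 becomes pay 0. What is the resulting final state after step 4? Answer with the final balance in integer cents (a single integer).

1571

(re-executing from step 2 with the substitution; state before step 2: balance=49353)
step 2 (pay 0): balance=50725
step 3 (pay 26784): balance=25351
step 4 (pay 24484): balance=1571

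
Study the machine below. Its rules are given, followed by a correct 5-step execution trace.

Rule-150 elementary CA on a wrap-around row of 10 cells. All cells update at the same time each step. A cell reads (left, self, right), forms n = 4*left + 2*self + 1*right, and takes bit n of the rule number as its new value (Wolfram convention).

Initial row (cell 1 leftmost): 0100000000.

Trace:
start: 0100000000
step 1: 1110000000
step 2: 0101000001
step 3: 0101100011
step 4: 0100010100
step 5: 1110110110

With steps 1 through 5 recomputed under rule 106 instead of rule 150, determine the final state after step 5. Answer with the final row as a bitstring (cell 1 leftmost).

0000001000

(re-executing steps 1..5 under rule 106; state before step 1: 0100000000)
step 1: 1000000000
step 2: 0000000001
step 3: 0000000010
step 4: 0000000100
step 5: 0000001000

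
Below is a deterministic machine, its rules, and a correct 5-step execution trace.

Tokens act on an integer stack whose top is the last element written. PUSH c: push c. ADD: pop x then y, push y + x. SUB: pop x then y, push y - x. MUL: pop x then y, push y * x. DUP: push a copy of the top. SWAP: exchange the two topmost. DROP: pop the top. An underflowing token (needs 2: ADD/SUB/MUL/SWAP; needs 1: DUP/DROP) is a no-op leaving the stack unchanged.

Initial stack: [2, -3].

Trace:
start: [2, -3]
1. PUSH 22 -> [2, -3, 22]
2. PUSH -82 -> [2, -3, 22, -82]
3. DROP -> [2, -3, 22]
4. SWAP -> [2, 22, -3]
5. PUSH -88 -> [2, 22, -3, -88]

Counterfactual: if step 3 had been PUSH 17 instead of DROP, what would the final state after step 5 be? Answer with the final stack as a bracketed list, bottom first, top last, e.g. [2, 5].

[2, -3, 22, 17, -82, -88]

(re-executing from step 3 with the substitution; state before step 3: [2, -3, 22, -82])
3. PUSH 17 -> [2, -3, 22, -82, 17]
4. SWAP -> [2, -3, 22, 17, -82]
5. PUSH -88 -> [2, -3, 22, 17, -82, -88]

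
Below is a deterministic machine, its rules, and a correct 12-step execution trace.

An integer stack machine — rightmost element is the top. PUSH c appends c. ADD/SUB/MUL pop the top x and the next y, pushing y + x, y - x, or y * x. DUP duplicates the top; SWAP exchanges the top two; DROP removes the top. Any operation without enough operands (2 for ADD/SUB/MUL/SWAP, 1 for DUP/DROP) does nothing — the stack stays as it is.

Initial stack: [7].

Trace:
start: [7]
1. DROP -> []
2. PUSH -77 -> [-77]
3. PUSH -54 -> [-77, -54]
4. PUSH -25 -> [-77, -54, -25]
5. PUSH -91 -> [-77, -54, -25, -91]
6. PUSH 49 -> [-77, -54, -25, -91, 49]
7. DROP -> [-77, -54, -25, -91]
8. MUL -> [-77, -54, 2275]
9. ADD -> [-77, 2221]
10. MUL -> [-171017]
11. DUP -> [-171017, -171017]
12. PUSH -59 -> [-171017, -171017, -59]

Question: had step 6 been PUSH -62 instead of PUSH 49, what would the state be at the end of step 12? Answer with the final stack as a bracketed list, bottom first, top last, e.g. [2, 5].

(re-executing from step 6 with the substitution; state before step 6: [-77, -54, -25, -91])
6. PUSH -62 -> [-77, -54, -25, -91, -62]
7. DROP -> [-77, -54, -25, -91]
8. MUL -> [-77, -54, 2275]
9. ADD -> [-77, 2221]
10. MUL -> [-171017]
11. DUP -> [-171017, -171017]
12. PUSH -59 -> [-171017, -171017, -59]

[-171017, -171017, -59]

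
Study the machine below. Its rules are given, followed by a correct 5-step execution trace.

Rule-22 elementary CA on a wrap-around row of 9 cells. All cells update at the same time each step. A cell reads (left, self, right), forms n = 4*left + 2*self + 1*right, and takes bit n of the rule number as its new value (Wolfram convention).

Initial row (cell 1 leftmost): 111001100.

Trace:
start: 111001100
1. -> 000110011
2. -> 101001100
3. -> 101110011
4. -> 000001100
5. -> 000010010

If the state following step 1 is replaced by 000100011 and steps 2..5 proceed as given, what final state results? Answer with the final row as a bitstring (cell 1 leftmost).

state after step 1 := 000100011
2. -> 101110100
3. -> 100000111
4. -> 010001000
5. -> 111011100

111011100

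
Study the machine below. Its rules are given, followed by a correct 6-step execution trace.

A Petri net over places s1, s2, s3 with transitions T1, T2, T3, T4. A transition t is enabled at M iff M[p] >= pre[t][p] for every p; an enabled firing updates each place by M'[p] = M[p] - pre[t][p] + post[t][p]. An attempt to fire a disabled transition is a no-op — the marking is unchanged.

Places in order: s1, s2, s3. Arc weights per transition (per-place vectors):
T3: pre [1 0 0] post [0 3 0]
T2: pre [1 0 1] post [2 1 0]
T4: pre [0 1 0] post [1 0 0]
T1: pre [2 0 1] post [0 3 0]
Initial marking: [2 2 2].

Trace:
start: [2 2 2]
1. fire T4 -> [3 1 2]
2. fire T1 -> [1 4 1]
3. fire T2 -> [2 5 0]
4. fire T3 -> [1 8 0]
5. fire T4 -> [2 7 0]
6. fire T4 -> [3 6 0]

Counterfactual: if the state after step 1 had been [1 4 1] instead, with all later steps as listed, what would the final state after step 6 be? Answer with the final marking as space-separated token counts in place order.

3 6 0

state after step 1 := [1 4 1]
2. fire T1 -> [1 4 1]
3. fire T2 -> [2 5 0]
4. fire T3 -> [1 8 0]
5. fire T4 -> [2 7 0]
6. fire T4 -> [3 6 0]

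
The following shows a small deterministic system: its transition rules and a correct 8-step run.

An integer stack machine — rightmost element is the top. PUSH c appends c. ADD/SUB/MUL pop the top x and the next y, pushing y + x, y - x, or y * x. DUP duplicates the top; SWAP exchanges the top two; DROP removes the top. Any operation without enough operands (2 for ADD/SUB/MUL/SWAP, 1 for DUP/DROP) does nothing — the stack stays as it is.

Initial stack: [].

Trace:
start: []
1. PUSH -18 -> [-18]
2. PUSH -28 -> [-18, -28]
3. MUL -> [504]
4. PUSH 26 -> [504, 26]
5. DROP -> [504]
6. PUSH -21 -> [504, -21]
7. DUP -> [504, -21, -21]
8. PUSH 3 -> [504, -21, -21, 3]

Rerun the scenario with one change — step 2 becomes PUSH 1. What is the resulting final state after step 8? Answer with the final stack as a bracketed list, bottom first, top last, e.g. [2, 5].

(re-executing from step 2 with the substitution; state before step 2: [-18])
2. PUSH 1 -> [-18, 1]
3. MUL -> [-18]
4. PUSH 26 -> [-18, 26]
5. DROP -> [-18]
6. PUSH -21 -> [-18, -21]
7. DUP -> [-18, -21, -21]
8. PUSH 3 -> [-18, -21, -21, 3]

[-18, -21, -21, 3]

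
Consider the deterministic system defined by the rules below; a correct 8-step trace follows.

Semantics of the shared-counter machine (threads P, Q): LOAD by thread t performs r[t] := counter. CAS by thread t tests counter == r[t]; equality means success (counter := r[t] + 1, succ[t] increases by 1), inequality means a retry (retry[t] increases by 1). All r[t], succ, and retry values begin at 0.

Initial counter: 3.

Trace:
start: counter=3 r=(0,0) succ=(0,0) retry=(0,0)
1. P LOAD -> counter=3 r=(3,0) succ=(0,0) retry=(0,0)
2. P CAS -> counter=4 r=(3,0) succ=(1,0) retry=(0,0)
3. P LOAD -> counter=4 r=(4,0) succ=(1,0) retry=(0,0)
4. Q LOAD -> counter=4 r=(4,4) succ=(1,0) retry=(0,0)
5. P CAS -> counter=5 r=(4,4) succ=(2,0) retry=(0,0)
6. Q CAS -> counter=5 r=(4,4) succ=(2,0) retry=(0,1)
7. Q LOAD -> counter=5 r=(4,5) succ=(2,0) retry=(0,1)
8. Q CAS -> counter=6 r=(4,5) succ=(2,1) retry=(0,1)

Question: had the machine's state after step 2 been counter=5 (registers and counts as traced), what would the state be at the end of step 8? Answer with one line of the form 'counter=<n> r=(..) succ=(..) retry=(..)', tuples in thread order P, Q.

counter=7 r=(5,6) succ=(2,1) retry=(0,1)

state after step 2 := counter=5 r=(3,0) succ=(1,0) retry=(0,0)
3. P LOAD -> counter=5 r=(5,0) succ=(1,0) retry=(0,0)
4. Q LOAD -> counter=5 r=(5,5) succ=(1,0) retry=(0,0)
5. P CAS -> counter=6 r=(5,5) succ=(2,0) retry=(0,0)
6. Q CAS -> counter=6 r=(5,5) succ=(2,0) retry=(0,1)
7. Q LOAD -> counter=6 r=(5,6) succ=(2,0) retry=(0,1)
8. Q CAS -> counter=7 r=(5,6) succ=(2,1) retry=(0,1)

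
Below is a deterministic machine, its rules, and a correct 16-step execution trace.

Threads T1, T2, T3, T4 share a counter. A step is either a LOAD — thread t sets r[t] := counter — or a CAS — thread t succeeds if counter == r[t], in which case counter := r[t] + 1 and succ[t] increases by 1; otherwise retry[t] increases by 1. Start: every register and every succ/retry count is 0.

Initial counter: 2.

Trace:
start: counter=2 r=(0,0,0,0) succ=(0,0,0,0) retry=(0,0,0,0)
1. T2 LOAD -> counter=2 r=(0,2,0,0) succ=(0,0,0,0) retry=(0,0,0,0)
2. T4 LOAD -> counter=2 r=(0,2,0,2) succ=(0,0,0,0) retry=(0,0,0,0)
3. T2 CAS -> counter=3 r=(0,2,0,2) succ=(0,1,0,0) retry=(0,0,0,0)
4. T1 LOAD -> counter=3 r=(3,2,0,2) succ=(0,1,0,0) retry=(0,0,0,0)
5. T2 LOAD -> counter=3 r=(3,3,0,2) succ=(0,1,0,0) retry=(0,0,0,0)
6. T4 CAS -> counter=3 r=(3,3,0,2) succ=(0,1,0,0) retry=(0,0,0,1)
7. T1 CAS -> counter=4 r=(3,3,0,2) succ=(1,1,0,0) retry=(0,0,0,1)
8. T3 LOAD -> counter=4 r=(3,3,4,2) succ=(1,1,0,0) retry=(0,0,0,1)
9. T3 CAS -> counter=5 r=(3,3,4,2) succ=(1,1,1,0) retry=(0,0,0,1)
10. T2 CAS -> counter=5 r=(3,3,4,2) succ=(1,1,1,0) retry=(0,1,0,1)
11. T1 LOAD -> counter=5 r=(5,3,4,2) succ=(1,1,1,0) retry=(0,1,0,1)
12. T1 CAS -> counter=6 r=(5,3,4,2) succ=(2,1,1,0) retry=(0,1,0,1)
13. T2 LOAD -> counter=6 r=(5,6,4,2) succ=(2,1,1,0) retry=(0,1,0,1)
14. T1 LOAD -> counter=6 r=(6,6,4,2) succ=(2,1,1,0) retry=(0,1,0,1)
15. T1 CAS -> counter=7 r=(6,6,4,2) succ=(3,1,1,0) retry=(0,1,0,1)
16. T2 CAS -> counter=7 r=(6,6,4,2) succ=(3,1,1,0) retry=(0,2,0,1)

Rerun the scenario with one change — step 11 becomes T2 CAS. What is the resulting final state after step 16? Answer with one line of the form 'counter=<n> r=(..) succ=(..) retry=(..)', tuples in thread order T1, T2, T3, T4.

(re-executing from step 11 with the substitution; state before step 11: counter=5 r=(3,3,4,2) succ=(1,1,1,0) retry=(0,1,0,1))
11. T2 CAS -> counter=5 r=(3,3,4,2) succ=(1,1,1,0) retry=(0,2,0,1)
12. T1 CAS -> counter=5 r=(3,3,4,2) succ=(1,1,1,0) retry=(1,2,0,1)
13. T2 LOAD -> counter=5 r=(3,5,4,2) succ=(1,1,1,0) retry=(1,2,0,1)
14. T1 LOAD -> counter=5 r=(5,5,4,2) succ=(1,1,1,0) retry=(1,2,0,1)
15. T1 CAS -> counter=6 r=(5,5,4,2) succ=(2,1,1,0) retry=(1,2,0,1)
16. T2 CAS -> counter=6 r=(5,5,4,2) succ=(2,1,1,0) retry=(1,3,0,1)

counter=6 r=(5,5,4,2) succ=(2,1,1,0) retry=(1,3,0,1)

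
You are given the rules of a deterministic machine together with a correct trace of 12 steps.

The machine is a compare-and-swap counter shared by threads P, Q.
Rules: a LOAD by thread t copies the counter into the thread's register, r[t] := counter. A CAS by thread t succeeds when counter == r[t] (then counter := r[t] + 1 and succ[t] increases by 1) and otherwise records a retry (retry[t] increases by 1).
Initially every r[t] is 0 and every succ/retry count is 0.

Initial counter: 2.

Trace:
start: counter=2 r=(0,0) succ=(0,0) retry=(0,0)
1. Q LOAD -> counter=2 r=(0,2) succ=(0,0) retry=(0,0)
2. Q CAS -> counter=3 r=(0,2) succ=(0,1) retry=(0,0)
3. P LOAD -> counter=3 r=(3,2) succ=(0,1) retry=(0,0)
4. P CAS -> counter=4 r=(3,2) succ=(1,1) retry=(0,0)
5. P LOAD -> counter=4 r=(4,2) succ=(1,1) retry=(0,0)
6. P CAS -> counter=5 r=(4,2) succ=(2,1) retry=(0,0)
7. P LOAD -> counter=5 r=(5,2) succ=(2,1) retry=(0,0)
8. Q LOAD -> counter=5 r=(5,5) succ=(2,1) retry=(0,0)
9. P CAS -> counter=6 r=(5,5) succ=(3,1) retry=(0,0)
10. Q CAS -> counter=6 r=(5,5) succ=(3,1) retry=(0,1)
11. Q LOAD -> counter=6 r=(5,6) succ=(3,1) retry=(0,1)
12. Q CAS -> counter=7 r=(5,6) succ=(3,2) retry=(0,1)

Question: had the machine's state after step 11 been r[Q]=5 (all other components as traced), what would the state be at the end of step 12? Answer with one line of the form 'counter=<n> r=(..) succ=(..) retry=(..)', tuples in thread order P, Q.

state after step 11 := counter=6 r=(5,5) succ=(3,1) retry=(0,1)
12. Q CAS -> counter=6 r=(5,5) succ=(3,1) retry=(0,2)

counter=6 r=(5,5) succ=(3,1) retry=(0,2)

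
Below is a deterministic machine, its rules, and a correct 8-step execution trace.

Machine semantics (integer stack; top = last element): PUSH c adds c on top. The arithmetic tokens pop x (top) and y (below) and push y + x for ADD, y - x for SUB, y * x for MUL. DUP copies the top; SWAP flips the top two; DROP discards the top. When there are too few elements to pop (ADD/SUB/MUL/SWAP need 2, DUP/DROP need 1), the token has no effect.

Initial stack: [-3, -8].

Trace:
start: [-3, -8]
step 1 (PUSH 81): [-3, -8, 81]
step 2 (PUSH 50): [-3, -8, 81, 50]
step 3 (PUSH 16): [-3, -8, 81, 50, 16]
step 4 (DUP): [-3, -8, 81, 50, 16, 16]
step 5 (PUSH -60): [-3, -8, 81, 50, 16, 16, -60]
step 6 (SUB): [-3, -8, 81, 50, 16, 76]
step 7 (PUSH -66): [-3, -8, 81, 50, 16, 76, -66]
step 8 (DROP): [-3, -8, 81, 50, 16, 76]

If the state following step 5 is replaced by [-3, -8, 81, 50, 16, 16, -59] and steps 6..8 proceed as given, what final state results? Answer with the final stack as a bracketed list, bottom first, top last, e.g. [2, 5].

[-3, -8, 81, 50, 16, 75]

state after step 5 := [-3, -8, 81, 50, 16, 16, -59]
step 6 (SUB): [-3, -8, 81, 50, 16, 75]
step 7 (PUSH -66): [-3, -8, 81, 50, 16, 75, -66]
step 8 (DROP): [-3, -8, 81, 50, 16, 75]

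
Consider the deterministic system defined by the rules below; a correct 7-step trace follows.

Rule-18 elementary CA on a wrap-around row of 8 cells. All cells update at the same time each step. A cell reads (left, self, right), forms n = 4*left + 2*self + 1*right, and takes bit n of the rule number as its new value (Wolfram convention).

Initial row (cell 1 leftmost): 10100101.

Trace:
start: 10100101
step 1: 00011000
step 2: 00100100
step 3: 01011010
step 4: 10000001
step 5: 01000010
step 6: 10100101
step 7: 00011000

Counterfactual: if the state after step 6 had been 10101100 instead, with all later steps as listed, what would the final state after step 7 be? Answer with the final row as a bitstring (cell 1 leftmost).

00000011

state after step 6 := 10101100
step 7: 00000011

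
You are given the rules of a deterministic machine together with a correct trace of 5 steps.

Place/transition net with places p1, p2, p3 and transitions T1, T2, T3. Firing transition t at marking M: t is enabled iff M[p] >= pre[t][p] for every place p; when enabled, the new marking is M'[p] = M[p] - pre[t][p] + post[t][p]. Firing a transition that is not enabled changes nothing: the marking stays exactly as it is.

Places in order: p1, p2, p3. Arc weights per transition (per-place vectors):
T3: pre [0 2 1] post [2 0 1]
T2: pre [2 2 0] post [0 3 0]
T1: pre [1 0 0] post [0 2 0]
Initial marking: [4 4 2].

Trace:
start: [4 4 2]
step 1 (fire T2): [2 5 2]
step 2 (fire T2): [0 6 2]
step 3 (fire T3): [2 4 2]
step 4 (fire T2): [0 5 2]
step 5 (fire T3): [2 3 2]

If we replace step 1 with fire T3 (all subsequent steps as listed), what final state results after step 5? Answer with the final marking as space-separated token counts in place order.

(re-executing from step 1 with the substitution; state before step 1: [4 4 2])
step 1 (fire T3): [6 2 2]
step 2 (fire T2): [4 3 2]
step 3 (fire T3): [6 1 2]
step 4 (fire T2): [6 1 2]
step 5 (fire T3): [6 1 2]

6 1 2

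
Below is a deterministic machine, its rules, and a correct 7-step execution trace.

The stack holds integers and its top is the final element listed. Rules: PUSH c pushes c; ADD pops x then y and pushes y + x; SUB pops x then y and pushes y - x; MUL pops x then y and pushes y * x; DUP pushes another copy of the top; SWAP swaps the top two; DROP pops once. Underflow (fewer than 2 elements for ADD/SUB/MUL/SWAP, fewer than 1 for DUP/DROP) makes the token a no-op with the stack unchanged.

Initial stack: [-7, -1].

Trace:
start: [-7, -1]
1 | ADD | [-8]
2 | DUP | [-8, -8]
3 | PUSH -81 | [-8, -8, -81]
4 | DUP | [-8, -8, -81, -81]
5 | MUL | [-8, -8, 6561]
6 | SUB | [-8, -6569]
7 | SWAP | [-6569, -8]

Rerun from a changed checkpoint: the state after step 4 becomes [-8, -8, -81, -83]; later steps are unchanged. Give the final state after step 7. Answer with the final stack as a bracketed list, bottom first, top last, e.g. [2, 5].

state after step 4 := [-8, -8, -81, -83]
5 | MUL | [-8, -8, 6723]
6 | SUB | [-8, -6731]
7 | SWAP | [-6731, -8]

[-6731, -8]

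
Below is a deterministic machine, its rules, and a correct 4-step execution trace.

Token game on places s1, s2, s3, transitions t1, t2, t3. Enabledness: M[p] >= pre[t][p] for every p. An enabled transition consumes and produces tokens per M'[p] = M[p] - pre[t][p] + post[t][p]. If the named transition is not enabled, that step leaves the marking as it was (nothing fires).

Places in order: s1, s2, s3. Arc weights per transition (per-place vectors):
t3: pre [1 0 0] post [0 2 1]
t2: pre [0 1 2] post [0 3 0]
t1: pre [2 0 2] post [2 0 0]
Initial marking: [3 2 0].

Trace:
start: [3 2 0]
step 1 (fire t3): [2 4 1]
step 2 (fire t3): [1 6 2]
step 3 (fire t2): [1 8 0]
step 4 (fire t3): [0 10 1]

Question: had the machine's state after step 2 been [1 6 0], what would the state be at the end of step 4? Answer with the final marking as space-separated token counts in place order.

0 8 1

state after step 2 := [1 6 0]
step 3 (fire t2): [1 6 0]
step 4 (fire t3): [0 8 1]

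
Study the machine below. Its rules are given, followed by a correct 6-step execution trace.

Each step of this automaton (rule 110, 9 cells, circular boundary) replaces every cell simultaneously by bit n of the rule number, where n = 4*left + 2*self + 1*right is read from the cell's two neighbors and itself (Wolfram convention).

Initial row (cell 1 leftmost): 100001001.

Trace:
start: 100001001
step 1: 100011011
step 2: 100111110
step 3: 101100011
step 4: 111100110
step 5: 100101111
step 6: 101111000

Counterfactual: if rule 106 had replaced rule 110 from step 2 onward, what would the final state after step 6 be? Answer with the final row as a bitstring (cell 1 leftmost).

(re-executing steps 2..6 under rule 106; state before step 2: 100011011)
step 2: 100111110
step 3: 001100011
step 4: 011100111
step 5: 110101101
step 6: 011011111

011011111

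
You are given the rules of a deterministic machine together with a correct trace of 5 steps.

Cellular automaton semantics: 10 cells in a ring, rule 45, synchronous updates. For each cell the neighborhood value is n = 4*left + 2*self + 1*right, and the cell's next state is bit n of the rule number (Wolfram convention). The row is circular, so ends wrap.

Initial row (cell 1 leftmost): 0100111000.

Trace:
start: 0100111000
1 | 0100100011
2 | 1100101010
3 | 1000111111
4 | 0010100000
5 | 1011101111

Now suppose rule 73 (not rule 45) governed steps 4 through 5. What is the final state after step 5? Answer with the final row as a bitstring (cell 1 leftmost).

0000001110

(re-executing steps 4..5 under rule 73; state before step 4: 1000111111)
4 | 1010100000
5 | 0000001110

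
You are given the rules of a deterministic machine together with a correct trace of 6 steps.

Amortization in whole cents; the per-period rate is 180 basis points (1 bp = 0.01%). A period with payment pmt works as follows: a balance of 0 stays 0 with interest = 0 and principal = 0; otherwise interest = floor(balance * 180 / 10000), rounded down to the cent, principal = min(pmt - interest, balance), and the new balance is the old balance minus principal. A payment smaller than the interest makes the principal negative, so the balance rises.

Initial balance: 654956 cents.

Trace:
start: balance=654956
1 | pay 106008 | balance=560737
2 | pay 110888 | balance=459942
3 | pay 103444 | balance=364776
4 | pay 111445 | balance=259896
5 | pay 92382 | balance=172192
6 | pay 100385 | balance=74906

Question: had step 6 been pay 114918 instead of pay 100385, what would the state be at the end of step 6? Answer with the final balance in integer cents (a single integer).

(re-executing from step 6 with the substitution; state before step 6: balance=172192)
6 | pay 114918 | balance=60373

60373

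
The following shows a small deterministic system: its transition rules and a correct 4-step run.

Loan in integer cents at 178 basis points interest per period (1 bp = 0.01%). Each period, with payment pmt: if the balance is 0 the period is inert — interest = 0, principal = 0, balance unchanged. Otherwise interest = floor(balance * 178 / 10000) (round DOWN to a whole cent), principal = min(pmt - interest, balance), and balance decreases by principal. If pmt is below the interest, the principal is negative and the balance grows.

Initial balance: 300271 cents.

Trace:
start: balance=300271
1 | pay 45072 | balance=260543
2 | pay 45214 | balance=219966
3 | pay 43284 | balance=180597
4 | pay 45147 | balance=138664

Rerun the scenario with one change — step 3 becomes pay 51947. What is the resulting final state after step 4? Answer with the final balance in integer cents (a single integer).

(re-executing from step 3 with the substitution; state before step 3: balance=219966)
3 | pay 51947 | balance=171934
4 | pay 45147 | balance=129847

129847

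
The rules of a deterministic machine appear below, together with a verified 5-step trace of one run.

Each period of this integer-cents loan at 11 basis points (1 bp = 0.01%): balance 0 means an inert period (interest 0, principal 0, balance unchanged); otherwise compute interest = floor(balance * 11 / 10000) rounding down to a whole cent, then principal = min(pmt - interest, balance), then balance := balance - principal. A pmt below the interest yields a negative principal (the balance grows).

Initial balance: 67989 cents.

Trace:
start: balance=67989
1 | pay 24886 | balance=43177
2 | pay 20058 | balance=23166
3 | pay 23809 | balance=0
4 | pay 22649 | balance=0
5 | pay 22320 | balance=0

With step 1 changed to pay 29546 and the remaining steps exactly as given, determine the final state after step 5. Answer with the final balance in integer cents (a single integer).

0

(re-executing from step 1 with the substitution; state before step 1: balance=67989)
1 | pay 29546 | balance=38517
2 | pay 20058 | balance=18501
3 | pay 23809 | balance=0
4 | pay 22649 | balance=0
5 | pay 22320 | balance=0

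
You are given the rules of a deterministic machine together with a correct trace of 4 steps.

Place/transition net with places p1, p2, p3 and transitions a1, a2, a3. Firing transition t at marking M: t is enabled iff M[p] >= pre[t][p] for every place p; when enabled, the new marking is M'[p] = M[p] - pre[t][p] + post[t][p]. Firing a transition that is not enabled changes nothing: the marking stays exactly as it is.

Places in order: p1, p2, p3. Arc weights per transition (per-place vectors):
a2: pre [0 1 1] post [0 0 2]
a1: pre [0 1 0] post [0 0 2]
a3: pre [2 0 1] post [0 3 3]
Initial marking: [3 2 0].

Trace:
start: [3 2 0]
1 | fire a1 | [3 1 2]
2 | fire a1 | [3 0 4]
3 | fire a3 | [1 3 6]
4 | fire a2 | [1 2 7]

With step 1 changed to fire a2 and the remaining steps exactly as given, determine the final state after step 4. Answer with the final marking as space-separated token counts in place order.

(re-executing from step 1 with the substitution; state before step 1: [3 2 0])
1 | fire a2 | [3 2 0]
2 | fire a1 | [3 1 2]
3 | fire a3 | [1 4 4]
4 | fire a2 | [1 3 5]

1 3 5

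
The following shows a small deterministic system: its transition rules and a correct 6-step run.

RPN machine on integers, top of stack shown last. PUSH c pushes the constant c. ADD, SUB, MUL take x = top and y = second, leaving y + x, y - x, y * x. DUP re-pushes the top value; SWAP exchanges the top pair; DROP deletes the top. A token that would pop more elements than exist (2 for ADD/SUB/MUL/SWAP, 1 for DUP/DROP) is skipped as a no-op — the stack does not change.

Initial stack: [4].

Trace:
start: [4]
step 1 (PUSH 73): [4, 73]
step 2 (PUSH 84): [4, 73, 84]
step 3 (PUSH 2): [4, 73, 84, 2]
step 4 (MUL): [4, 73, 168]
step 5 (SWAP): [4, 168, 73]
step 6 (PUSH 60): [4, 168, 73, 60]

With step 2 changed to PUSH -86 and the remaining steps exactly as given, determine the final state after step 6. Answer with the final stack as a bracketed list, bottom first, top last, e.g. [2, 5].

[4, -172, 73, 60]

(re-executing from step 2 with the substitution; state before step 2: [4, 73])
step 2 (PUSH -86): [4, 73, -86]
step 3 (PUSH 2): [4, 73, -86, 2]
step 4 (MUL): [4, 73, -172]
step 5 (SWAP): [4, -172, 73]
step 6 (PUSH 60): [4, -172, 73, 60]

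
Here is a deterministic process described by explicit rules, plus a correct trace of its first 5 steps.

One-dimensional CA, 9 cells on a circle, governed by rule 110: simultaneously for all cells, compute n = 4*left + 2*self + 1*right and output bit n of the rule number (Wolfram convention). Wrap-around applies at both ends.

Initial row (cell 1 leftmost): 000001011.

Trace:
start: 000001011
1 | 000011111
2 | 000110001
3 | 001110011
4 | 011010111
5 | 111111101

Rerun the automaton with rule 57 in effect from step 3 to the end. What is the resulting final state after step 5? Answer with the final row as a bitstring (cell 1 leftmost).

010110101

(re-executing steps 3..5 under rule 57; state before step 3: 000110001)
3 | 110101100
4 | 101011010
5 | 010110101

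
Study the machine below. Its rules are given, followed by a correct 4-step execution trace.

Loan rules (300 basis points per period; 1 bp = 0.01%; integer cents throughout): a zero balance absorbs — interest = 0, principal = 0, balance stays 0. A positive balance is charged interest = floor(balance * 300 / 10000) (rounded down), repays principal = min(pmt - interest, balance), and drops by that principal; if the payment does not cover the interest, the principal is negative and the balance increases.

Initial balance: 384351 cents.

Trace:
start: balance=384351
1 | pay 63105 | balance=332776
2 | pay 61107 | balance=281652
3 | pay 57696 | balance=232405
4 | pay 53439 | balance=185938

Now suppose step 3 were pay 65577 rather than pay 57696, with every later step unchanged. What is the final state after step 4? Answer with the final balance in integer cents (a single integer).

177820

(re-executing from step 3 with the substitution; state before step 3: balance=281652)
3 | pay 65577 | balance=224524
4 | pay 53439 | balance=177820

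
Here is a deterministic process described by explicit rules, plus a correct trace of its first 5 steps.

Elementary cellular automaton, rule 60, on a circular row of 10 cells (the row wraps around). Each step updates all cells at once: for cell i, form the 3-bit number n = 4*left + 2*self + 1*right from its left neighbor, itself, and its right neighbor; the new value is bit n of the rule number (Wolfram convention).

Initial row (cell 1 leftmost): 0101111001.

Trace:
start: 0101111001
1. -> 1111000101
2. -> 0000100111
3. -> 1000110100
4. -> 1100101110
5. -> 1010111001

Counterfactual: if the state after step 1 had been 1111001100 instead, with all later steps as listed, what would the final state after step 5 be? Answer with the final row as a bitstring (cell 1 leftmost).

state after step 1 := 1111001100
2. -> 1000101010
3. -> 1100111111
4. -> 0010100000
5. -> 0011110000

0011110000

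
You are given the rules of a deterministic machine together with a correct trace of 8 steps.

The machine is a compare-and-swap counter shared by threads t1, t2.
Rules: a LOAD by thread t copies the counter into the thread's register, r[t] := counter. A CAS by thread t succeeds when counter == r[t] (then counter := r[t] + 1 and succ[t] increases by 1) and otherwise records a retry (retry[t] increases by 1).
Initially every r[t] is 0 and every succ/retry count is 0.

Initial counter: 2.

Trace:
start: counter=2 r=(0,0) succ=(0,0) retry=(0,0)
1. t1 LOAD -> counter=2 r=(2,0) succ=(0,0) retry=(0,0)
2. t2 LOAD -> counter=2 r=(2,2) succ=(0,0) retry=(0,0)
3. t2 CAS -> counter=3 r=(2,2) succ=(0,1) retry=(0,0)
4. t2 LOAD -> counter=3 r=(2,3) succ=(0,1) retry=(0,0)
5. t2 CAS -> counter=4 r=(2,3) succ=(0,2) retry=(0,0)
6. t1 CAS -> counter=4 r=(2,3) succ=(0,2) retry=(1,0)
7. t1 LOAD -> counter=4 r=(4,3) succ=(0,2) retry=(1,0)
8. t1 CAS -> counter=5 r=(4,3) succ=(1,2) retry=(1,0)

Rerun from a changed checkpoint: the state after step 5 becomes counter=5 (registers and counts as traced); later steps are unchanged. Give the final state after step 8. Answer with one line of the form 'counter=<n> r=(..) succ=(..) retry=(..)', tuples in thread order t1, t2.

counter=6 r=(5,3) succ=(1,2) retry=(1,0)

state after step 5 := counter=5 r=(2,3) succ=(0,2) retry=(0,0)
6. t1 CAS -> counter=5 r=(2,3) succ=(0,2) retry=(1,0)
7. t1 LOAD -> counter=5 r=(5,3) succ=(0,2) retry=(1,0)
8. t1 CAS -> counter=6 r=(5,3) succ=(1,2) retry=(1,0)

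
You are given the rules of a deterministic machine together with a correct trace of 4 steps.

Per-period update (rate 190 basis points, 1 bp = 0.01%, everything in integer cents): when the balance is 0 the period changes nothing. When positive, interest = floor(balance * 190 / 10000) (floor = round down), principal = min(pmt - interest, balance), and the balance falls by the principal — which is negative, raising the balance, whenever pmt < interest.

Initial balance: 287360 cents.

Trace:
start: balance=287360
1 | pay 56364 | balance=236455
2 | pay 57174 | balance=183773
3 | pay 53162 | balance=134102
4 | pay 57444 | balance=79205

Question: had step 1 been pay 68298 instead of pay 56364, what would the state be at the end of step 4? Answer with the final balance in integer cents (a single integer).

(re-executing from step 1 with the substitution; state before step 1: balance=287360)
1 | pay 68298 | balance=224521
2 | pay 57174 | balance=171612
3 | pay 53162 | balance=121710
4 | pay 57444 | balance=66578

66578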